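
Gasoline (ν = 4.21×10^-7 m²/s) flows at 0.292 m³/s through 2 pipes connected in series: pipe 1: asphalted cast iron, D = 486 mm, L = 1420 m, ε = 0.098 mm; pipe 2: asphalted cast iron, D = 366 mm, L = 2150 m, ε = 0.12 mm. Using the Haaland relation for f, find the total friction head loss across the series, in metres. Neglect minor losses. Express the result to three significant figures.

Pipe 1: V = 1.574 m/s, Re = 1.82×10^6, ε/D = 2.02×10^-4, f = 0.01426, h_1 = f(L/D)V²/2g = 5.263 m
Pipe 2: V = 2.775 m/s, Re = 2.41×10^6, ε/D = 3.28×10^-4, f = 0.01551, h_2 = f(L/D)V²/2g = 35.77 m
Series → Q common, losses add: H = Σh = 41.04 m

H ≈ 41.0 m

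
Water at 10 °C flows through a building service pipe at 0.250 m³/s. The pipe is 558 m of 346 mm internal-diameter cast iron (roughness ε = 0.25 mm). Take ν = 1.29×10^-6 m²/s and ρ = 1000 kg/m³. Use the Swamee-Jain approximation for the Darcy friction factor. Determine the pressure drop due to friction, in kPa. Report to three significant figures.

Δp ≈ 107 kPa

V = 4Q/(πD²) = 4·0.250/(π·0.346²) = 2.659 m/s
Re = VD/ν = 2.659·0.346/1.29×10^-6 = 7.13×10^5 → turbulent
ε/D = 0.25/346 = 7.23×10^-4
Swamee-Jain: f = 0.01881
h_f = f(L/D)V²/(2g) = 0.01881·(558/0.346)·2.659²/(2·9.81) = 10.93 m
Δp = ρg·h_f = 1000·9.81·10.93 = 107.2 kPa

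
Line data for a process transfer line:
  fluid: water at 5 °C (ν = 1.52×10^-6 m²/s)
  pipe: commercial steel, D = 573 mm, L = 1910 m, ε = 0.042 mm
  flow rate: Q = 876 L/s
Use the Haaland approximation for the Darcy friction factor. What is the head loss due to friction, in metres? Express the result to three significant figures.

h_f ≈ 24.8 m

V = 4Q/(πD²) = 4·0.876/(π·0.573²) = 3.397 m/s
Re = VD/ν = 3.397·0.573/1.52×10^-6 = 1.28×10^6 → turbulent
ε/D = 0.042/573 = 7.33×10^-5
Haaland: f = 0.01263
h_f = f(L/D)V²/(2g) = 0.01263·(1910/0.573)·3.397²/(2·9.81) = 24.77 m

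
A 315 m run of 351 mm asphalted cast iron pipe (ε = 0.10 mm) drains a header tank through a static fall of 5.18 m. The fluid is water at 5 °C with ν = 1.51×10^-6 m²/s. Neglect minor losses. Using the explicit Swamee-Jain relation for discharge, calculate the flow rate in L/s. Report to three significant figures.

Swamee-Jain (Type II): Q = -0.965·√(gD⁵h_f/L)·ln[ε/(3.7D) + √(3.17ν²L/(gD³h_f))]
√(gD⁵h_f/L) = √(9.81·0.351⁵·5.18/315) = 0.02932
ε/(3.7D) = 7.70×10^-5; √(3.17ν²L/(gD³h_f)) = 3.22×10^-5
Q = -0.965·0.02932·ln(1.092×10^-4) = 0.2581 m³/s
Check: V = 2.67 m/s, Re = 6.20×10^5, f = 0.01602, h_f = 5.21 m ≈ 5.18 m ✓

Q ≈ 258 L/s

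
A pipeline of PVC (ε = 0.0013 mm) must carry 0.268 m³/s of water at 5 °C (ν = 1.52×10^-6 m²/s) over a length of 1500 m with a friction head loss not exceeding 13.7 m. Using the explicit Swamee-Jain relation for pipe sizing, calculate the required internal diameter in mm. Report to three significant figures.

D ≈ 389 mm

Swamee-Jain (Type III): D = 0.66·[ε^1.25·(LQ²/(gh_f))^4.75 + ν·Q^9.4·(L/(gh_f))^5.2]^0.04
LQ²/(gh_f) = 0.8016; L/(gh_f) = 11.16
Term 1 = ε^1.25·(…)^4.75 = 1.54×10^-8; Term 2 = ν·Q^9.4·(…)^5.2 = 1.80×10^-6
D = 0.66·(1.54×10^-8 + 1.80×10^-6)^0.04 = 0.3889 m = 389 mm
Check: V = 2.26 m/s, Re = 5.77×10^5, f = 0.01282, h_f = 12.8 m ≈ 13.7 m ✓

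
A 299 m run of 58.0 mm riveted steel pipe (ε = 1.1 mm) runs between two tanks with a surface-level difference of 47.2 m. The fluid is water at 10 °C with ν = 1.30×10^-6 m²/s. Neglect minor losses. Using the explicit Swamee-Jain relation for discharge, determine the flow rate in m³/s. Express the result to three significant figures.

Q ≈ 0.00511 m³/s

Swamee-Jain (Type II): Q = -0.965·√(gD⁵h_f/L)·ln[ε/(3.7D) + √(3.17ν²L/(gD³h_f))]
√(gD⁵h_f/L) = √(9.81·0.0580⁵·47.2/299) = 0.001008
ε/(3.7D) = 0.00513; √(3.17ν²L/(gD³h_f)) = 1.33×10^-4
Q = -0.965·0.001008·ln(0.005259) = 0.005106 m³/s
Check: V = 1.93 m/s, Re = 8.62×10^4, f = 0.04839, h_f = 47.5 m ≈ 47.2 m ✓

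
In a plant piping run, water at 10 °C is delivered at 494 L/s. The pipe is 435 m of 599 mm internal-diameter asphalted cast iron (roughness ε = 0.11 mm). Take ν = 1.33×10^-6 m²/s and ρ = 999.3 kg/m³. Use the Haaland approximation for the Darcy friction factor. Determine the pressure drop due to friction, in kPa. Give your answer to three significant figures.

V = 4Q/(πD²) = 4·0.494/(π·0.599²) = 1.753 m/s
Re = VD/ν = 1.753·0.599/1.33×10^-6 = 7.90×10^5 → turbulent
ε/D = 0.11/599 = 1.84×10^-4
Haaland: f = 0.01462
h_f = f(L/D)V²/(2g) = 0.01462·(435/0.599)·1.753²/(2·9.81) = 1.663 m
Δp = ρg·h_f = 999.3·9.81·1.663 = 16.30 kPa

Δp ≈ 16.3 kPa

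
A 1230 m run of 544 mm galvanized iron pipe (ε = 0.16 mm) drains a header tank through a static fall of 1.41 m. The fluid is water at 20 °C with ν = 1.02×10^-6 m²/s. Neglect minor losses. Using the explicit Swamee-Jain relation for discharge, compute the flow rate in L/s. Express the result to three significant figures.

Swamee-Jain (Type II): Q = -0.965·√(gD⁵h_f/L)·ln[ε/(3.7D) + √(3.17ν²L/(gD³h_f))]
√(gD⁵h_f/L) = √(9.81·0.544⁵·1.41/1230) = 0.02315
ε/(3.7D) = 7.95×10^-5; √(3.17ν²L/(gD³h_f)) = 4.27×10^-5
Q = -0.965·0.02315·ln(1.222×10^-4) = 0.2013 m³/s
Check: V = 0.866 m/s, Re = 4.62×10^5, f = 0.01642, h_f = 1.42 m ≈ 1.41 m ✓

Q ≈ 201 L/s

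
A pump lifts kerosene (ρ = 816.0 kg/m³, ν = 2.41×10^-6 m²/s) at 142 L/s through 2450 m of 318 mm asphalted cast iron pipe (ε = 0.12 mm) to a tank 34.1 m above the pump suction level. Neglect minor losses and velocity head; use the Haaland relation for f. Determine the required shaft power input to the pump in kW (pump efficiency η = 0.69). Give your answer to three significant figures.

V = 4Q/(πD²) = 1.788 m/s; Re = 2.36×10^5; ε/D = 3.77×10^-4; f = 0.01768
h_f = f(L/D)V²/2g = 22.19 m
Total head H = z + h_f = 34.1 + 22.19 = 56.29 m
P_hyd = ρgQH = 816.0·9.81·0.142·56.29 = 63.99 kW
P_shaft = P_hyd/η = 63.99/0.69 = 92.74 kW

P_shaft ≈ 92.7 kW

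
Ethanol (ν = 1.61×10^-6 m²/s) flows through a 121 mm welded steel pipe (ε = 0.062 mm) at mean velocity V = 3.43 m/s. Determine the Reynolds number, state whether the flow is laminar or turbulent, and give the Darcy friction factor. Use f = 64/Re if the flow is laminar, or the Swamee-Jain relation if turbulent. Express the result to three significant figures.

Re = VD/ν = 3.430·0.121/1.61×10^-6 = 2.58×10^5
Re > 4000 → turbulent; ε/D = 5.12×10^-4
Swamee-Jain: f = 0.01860

Re ≈ 2.58×10^5; turbulent; f ≈ 0.0186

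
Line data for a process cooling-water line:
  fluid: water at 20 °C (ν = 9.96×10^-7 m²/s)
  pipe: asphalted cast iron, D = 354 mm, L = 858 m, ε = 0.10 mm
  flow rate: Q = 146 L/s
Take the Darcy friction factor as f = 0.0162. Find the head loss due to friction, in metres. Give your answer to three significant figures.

V = 4Q/(πD²) = 4·0.146/(π·0.354²) = 1.483 m/s
h_f = f(L/D)V²/(2g) = 0.01620·(858/0.354)·1.483²/(2·9.81) = 4.404 m

h_f ≈ 4.40 m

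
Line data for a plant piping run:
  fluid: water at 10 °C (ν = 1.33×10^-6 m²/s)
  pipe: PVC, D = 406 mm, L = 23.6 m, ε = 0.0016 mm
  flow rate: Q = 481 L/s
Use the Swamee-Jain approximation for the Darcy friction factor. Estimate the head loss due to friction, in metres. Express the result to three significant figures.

h_f ≈ 0.469 m

V = 4Q/(πD²) = 4·0.481/(π·0.406²) = 3.715 m/s
Re = VD/ν = 3.715·0.406/1.33×10^-6 = 1.13×10^6 → turbulent
ε/D = 0.0016/406 = 3.94×10^-6
Swamee-Jain: f = 0.01147
h_f = f(L/D)V²/(2g) = 0.01147·(23.6/0.406)·3.715²/(2·9.81) = 0.4692 m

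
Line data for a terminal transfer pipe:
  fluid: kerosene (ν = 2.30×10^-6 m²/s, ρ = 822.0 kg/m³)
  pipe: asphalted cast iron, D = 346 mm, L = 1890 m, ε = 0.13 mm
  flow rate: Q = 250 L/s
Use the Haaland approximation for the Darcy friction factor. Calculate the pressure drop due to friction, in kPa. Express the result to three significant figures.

Δp ≈ 269 kPa

V = 4Q/(πD²) = 4·0.250/(π·0.346²) = 2.659 m/s
Re = VD/ν = 2.659·0.346/2.30×10^-6 = 4.00×10^5 → turbulent
ε/D = 0.13/346 = 3.76×10^-4
Haaland: f = 0.01696
h_f = f(L/D)V²/(2g) = 0.01696·(1890/0.346)·2.659²/(2·9.81) = 33.38 m
Δp = ρg·h_f = 822.0·9.81·33.38 = 269.2 kPa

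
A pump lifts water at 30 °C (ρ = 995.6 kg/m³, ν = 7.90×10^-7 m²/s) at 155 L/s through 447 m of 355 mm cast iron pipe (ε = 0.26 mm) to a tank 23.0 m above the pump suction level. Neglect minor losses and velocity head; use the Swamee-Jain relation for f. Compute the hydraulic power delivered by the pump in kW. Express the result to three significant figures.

V = 4Q/(πD²) = 1.566 m/s; Re = 7.04×10^5; ε/D = 7.32×10^-4; f = 0.01887
h_f = f(L/D)V²/2g = 2.970 m
Total head H = z + h_f = 23.0 + 2.970 = 25.97 m
P_hyd = ρgQH = 995.6·9.81·0.155·25.97 = 39.32 kW

P_hyd ≈ 39.3 kW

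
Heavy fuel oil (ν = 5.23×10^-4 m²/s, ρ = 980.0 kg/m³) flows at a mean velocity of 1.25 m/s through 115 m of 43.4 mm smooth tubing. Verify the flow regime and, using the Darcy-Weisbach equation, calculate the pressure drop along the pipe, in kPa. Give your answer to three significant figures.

Δp ≈ 1250 kPa

Re = VD/ν = 1.25·0.04340/5.23×10^-4 = 104 → laminar (Re < 2300)
f = 64/Re = 0.6170
h_f = f(L/D)V²/(2g) = 0.6170·(115/0.04340)·1.25²/(2·9.81) = 130.2 m
Δp = ρg·h_f = 980.0·9.81·130.2 = 1252 kPa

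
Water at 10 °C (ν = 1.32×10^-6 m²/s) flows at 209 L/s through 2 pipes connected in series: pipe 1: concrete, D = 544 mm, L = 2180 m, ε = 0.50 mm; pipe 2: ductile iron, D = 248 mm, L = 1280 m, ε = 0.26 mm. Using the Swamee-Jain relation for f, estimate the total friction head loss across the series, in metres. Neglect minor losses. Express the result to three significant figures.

Pipe 1: V = 0.8992 m/s, Re = 3.71×10^5, ε/D = 9.19×10^-4, f = 0.02021, h_1 = f(L/D)V²/2g = 3.338 m
Pipe 2: V = 4.327 m/s, Re = 8.13×10^5, ε/D = 0.00105, f = 0.02032, h_2 = f(L/D)V²/2g = 100.1 m
Series → Q common, losses add: H = Σh = 103.4 m

H ≈ 103 m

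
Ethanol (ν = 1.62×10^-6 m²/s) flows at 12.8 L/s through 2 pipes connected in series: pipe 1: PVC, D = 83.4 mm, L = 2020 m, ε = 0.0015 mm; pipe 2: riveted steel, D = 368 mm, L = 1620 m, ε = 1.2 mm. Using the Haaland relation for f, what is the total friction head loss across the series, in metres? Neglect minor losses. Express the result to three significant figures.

Pipe 1: V = 2.343 m/s, Re = 1.21×10^5, ε/D = 1.80×10^-5, f = 0.01722, h_1 = f(L/D)V²/2g = 116.7 m
Pipe 2: V = 0.1203 m/s, Re = 2.73×10^4, ε/D = 0.00326, f = 0.03050, h_2 = f(L/D)V²/2g = 0.09911 m
Series → Q common, losses add: H = Σh = 116.8 m

H ≈ 117 m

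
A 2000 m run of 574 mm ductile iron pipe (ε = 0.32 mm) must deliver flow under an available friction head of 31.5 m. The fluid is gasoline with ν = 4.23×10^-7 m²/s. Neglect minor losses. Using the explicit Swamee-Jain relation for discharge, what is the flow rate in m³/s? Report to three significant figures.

Q ≈ 0.831 m³/s

Swamee-Jain (Type II): Q = -0.965·√(gD⁵h_f/L)·ln[ε/(3.7D) + √(3.17ν²L/(gD³h_f))]
√(gD⁵h_f/L) = √(9.81·0.574⁵·31.5/2000) = 0.09812
ε/(3.7D) = 1.51×10^-4; √(3.17ν²L/(gD³h_f)) = 4.41×10^-6
Q = -0.965·0.09812·ln(1.551×10^-4) = 0.8305 m³/s
Check: V = 3.21 m/s, Re = 4.36×10^6, f = 0.01727, h_f = 31.6 m ≈ 31.5 m ✓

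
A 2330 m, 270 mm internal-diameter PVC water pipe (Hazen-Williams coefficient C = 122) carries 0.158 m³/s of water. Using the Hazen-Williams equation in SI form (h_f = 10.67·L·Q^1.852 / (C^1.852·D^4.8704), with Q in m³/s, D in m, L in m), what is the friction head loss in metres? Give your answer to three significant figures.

h_f ≈ 65.6 m

h_f = 10.67·2330·0.158^1.852 / (122^1.852·0.270^4.8704) = 65.61 m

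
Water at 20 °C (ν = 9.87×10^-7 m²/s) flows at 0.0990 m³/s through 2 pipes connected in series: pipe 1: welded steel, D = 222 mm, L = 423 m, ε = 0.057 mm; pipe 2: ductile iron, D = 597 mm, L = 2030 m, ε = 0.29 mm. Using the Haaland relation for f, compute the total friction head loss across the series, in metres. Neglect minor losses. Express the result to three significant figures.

Pipe 1: V = 2.558 m/s, Re = 5.75×10^5, ε/D = 2.57×10^-4, f = 0.01565, h_1 = f(L/D)V²/2g = 9.940 m
Pipe 2: V = 0.3537 m/s, Re = 2.14×10^5, ε/D = 4.86×10^-4, f = 0.01845, h_2 = f(L/D)V²/2g = 0.4001 m
Series → Q common, losses add: H = Σh = 10.34 m

H ≈ 10.3 m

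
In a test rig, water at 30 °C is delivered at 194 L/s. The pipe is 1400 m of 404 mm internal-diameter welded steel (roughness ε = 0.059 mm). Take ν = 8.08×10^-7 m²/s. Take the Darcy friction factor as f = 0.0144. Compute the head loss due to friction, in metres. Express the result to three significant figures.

V = 4Q/(πD²) = 4·0.194/(π·0.404²) = 1.513 m/s
h_f = f(L/D)V²/(2g) = 0.01440·(1400/0.404)·1.513²/(2·9.81) = 5.825 m

h_f ≈ 5.83 m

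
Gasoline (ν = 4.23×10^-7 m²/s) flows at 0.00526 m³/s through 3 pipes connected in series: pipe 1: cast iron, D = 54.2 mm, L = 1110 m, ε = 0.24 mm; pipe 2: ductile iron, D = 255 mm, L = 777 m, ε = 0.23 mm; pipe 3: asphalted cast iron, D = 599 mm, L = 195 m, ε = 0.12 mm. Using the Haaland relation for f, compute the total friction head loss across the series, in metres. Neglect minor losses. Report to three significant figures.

Pipe 1: V = 2.280 m/s, Re = 2.92×10^5, ε/D = 0.00443, f = 0.02966, h_1 = f(L/D)V²/2g = 160.9 m
Pipe 2: V = 0.1030 m/s, Re = 6.21×10^4, ε/D = 9.02×10^-4, f = 0.02279, h_2 = f(L/D)V²/2g = 0.03754 m
Pipe 3: V = 0.01867 m/s, Re = 2.64×10^4, ε/D = 2.00×10^-4, f = 0.02444, h_3 = f(L/D)V²/2g = 1.413×10^-4 m
Series → Q common, losses add: H = Σh = 161.0 m

H ≈ 161 m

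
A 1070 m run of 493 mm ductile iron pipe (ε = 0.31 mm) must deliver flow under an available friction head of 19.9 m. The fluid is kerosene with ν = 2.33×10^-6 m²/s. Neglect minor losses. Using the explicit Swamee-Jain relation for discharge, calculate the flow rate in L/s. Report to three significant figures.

Q ≈ 600 L/s

Swamee-Jain (Type II): Q = -0.965·√(gD⁵h_f/L)·ln[ε/(3.7D) + √(3.17ν²L/(gD³h_f))]
√(gD⁵h_f/L) = √(9.81·0.493⁵·19.9/1070) = 0.07289
ε/(3.7D) = 1.70×10^-4; √(3.17ν²L/(gD³h_f)) = 2.81×10^-5
Q = -0.965·0.07289·ln(1.980×10^-4) = 0.5998 m³/s
Check: V = 3.14 m/s, Re = 6.65×10^5, f = 0.01833, h_f = 20.0 m ≈ 19.9 m ✓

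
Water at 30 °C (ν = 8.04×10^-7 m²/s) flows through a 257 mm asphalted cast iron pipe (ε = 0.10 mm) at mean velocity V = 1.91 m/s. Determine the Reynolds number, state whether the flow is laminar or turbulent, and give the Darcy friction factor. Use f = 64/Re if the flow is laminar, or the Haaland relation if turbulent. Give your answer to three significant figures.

Re ≈ 6.11×10^5; turbulent; f ≈ 0.0167

Re = VD/ν = 1.910·0.257/8.04×10^-7 = 6.11×10^5
Re > 4000 → turbulent; ε/D = 3.89×10^-4
Haaland: f = 0.01666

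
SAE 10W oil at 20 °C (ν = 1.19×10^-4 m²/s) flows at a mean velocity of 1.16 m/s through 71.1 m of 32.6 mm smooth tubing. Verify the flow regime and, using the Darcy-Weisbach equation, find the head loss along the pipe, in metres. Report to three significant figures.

Re = VD/ν = 1.16·0.03260/1.19×10^-4 = 318 → laminar (Re < 2300)
f = 64/Re = 0.2014
h_f = f(L/D)V²/(2g) = 0.2014·(71.1/0.03260)·1.16²/(2·9.81) = 30.12 m

h_f ≈ 30.1 m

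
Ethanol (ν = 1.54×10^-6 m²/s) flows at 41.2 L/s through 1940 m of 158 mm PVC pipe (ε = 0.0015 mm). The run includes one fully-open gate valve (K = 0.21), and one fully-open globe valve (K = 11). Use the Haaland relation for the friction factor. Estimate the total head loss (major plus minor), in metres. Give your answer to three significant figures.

V = 4Q/(πD²) = 2.101 m/s; V²/2g = 0.2251 m
Re = 2.16×10^5, ε/D = 9.49×10^-6 → f = 0.01533 (Haaland)
Major: h_f = f(L/D)·V²/2g = 0.01533·12278·0.2251 = 42.37 m
Minor: ΣK = 11.2; h_m = ΣK·V²/2g = 2.523 m
Total H_L = 42.37 + 2.523 = 44.90 m

H_L ≈ 44.9 m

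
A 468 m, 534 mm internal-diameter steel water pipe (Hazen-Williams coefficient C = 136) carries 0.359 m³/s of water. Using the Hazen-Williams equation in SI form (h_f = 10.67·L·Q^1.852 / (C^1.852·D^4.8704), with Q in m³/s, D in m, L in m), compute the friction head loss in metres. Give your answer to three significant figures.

h_f ≈ 1.78 m

h_f = 10.67·468·0.359^1.852 / (136^1.852·0.534^4.8704) = 1.779 m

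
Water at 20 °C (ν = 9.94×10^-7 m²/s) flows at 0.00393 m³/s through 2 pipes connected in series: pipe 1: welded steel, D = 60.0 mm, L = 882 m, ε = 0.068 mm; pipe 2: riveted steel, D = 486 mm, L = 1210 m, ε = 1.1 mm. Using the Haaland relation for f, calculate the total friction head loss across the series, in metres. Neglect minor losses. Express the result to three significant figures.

H ≈ 33.0 m

Pipe 1: V = 1.390 m/s, Re = 8.39×10^4, ε/D = 0.00113, f = 0.02277, h_1 = f(L/D)V²/2g = 32.96 m
Pipe 2: V = 0.02119 m/s, Re = 1.04×10^4, ε/D = 0.00226, f = 0.03366, h_2 = f(L/D)V²/2g = 0.001917 m
Series → Q common, losses add: H = Σh = 32.96 m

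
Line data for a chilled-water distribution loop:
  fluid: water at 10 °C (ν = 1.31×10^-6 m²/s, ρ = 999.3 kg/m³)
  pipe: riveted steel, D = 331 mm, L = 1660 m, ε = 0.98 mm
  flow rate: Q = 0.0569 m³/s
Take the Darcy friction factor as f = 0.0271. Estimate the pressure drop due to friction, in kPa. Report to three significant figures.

V = 4Q/(πD²) = 4·0.0569/(π·0.331²) = 0.6613 m/s
h_f = f(L/D)V²/(2g) = 0.02710·(1660/0.331)·0.6613²/(2·9.81) = 3.029 m
Δp = ρg·h_f = 999.3·9.81·3.029 = 29.69 kPa

Δp ≈ 29.7 kPa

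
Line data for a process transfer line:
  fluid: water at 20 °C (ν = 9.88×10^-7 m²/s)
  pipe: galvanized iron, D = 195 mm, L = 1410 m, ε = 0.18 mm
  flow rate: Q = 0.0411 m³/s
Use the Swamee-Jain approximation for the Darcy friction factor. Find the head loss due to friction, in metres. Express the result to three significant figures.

V = 4Q/(πD²) = 4·0.0411/(π·0.195²) = 1.376 m/s
Re = VD/ν = 1.376·0.195/9.88×10^-7 = 2.72×10^5 → turbulent
ε/D = 0.18/195 = 9.23×10^-4
Swamee-Jain: f = 0.02052
h_f = f(L/D)V²/(2g) = 0.02052·(1410/0.195)·1.376²/(2·9.81) = 14.32 m

h_f ≈ 14.3 m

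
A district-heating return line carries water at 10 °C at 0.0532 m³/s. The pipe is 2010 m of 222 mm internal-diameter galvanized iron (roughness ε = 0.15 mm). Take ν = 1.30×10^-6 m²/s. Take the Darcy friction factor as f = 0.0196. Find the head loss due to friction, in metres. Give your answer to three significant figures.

V = 4Q/(πD²) = 4·0.0532/(π·0.222²) = 1.374 m/s
h_f = f(L/D)V²/(2g) = 0.01960·(2010/0.222)·1.374²/(2·9.81) = 17.09 m

h_f ≈ 17.1 m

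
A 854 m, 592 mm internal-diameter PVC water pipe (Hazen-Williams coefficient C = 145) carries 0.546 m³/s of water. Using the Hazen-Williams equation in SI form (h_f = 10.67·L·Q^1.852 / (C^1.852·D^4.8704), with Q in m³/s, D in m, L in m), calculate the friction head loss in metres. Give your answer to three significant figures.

h_f = 10.67·854·0.546^1.852 / (145^1.852·0.592^4.8704) = 3.793 m

h_f ≈ 3.79 m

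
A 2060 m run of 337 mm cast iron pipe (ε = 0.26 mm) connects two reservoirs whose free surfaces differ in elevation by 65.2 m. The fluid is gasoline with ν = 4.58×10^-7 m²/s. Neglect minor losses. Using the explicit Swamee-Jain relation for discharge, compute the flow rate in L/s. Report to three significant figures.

Q ≈ 299 L/s

Swamee-Jain (Type II): Q = -0.965·√(gD⁵h_f/L)·ln[ε/(3.7D) + √(3.17ν²L/(gD³h_f))]
√(gD⁵h_f/L) = √(9.81·0.337⁵·65.2/2060) = 0.03674
ε/(3.7D) = 2.09×10^-4; √(3.17ν²L/(gD³h_f)) = 7.48×10^-6
Q = -0.965·0.03674·ln(2.160×10^-4) = 0.2992 m³/s
Check: V = 3.35 m/s, Re = 2.47×10^6, f = 0.01866, h_f = 65.4 m ≈ 65.2 m ✓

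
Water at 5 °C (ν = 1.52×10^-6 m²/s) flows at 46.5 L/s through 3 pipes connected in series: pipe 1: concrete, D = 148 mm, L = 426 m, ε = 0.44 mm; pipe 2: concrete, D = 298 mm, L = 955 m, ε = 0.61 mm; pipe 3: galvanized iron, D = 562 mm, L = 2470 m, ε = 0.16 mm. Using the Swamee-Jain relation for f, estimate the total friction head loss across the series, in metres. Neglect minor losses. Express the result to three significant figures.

H ≈ 30.7 m

Pipe 1: V = 2.703 m/s, Re = 2.63×10^5, ε/D = 0.00297, f = 0.02677, h_1 = f(L/D)V²/2g = 28.70 m
Pipe 2: V = 0.6667 m/s, Re = 1.31×10^5, ε/D = 0.00205, f = 0.02508, h_2 = f(L/D)V²/2g = 1.821 m
Pipe 3: V = 0.1875 m/s, Re = 6.93×10^4, ε/D = 2.85×10^-4, f = 0.02062, h_3 = f(L/D)V²/2g = 0.1623 m
Series → Q common, losses add: H = Σh = 30.68 m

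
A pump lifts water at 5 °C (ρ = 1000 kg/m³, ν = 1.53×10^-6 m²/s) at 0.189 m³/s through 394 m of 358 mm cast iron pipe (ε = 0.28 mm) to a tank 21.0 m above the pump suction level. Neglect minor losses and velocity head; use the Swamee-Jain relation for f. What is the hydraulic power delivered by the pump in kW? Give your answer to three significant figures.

V = 4Q/(πD²) = 1.878 m/s; Re = 4.39×10^5; ε/D = 7.82×10^-4; f = 0.01944
h_f = f(L/D)V²/2g = 3.844 m
Total head H = z + h_f = 21.0 + 3.844 = 24.84 m
P_hyd = ρgQH = 1000·9.81·0.189·24.84 = 46.06 kW

P_hyd ≈ 46.1 kW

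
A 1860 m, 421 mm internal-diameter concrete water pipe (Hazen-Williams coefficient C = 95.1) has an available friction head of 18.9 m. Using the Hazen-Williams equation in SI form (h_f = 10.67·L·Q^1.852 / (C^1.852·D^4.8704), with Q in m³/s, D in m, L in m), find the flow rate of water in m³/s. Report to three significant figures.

Q ≈ 0.228 m³/s

Rearranging: Q = [h_f·C^1.852·D^4.8704 / (10.67·L)]^(1/1.852)
Q = [18.9·95.1^1.852·0.421^4.8704 / (10.67·1860)]^0.540 = 0.2284 m³/s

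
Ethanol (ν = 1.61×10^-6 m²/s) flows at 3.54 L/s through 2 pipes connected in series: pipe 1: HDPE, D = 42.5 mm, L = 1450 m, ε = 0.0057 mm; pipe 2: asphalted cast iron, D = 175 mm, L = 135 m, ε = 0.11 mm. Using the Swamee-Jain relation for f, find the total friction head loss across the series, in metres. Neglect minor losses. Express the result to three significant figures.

H ≈ 218 m

Pipe 1: V = 2.495 m/s, Re = 6.59×10^4, ε/D = 1.34×10^-4, f = 0.02015, h_1 = f(L/D)V²/2g = 218.2 m
Pipe 2: V = 0.1472 m/s, Re = 1.60×10^4, ε/D = 6.29×10^-4, f = 0.02867, h_2 = f(L/D)V²/2g = 0.02442 m
Series → Q common, losses add: H = Σh = 218.2 m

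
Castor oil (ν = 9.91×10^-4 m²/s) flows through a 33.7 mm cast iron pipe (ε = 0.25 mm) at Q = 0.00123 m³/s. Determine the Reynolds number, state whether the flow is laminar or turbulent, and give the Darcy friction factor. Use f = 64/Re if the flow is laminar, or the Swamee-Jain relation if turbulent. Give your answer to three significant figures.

Re ≈ 46.9; laminar; f = 64/Re ≈ 1.36

V = 4Q/(πD²) = 1.379 m/s
Re = VD/ν = 1.379·0.0337/9.91×10^-4 = 46.9
Re < 2300 → laminar → f = 64/Re = 1.365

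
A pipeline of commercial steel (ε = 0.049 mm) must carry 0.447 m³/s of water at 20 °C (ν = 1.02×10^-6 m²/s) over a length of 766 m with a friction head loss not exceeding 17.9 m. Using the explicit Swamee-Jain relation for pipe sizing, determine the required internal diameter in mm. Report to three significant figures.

Swamee-Jain (Type III): D = 0.66·[ε^1.25·(LQ²/(gh_f))^4.75 + ν·Q^9.4·(L/(gh_f))^5.2]^0.04
LQ²/(gh_f) = 0.8716; L/(gh_f) = 4.362
Term 1 = ε^1.25·(…)^4.75 = 2.13×10^-6; Term 2 = ν·Q^9.4·(…)^5.2 = 1.12×10^-6
D = 0.66·(2.13×10^-6 + 1.12×10^-6)^0.04 = 0.3981 m = 398 mm
Check: V = 3.59 m/s, Re = 1.40×10^6, f = 0.01352, h_f = 17.1 m ≈ 17.9 m ✓

D ≈ 398 mm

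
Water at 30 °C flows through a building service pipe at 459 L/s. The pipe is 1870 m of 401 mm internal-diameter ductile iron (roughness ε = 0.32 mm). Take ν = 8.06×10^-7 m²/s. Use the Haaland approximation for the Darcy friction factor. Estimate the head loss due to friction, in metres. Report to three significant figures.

h_f ≈ 59.1 m

V = 4Q/(πD²) = 4·0.459/(π·0.401²) = 3.634 m/s
Re = VD/ν = 3.634·0.401/8.06×10^-7 = 1.81×10^6 → turbulent
ε/D = 0.32/401 = 7.98×10^-4
Haaland: f = 0.01881
h_f = f(L/D)V²/(2g) = 0.01881·(1870/0.401)·3.634²/(2·9.81) = 59.06 m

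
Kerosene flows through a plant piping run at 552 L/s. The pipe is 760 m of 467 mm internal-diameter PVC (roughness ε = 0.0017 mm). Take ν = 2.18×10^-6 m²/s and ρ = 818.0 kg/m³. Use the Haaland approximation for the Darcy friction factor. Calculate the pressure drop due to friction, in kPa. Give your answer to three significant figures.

Δp ≈ 85.7 kPa

V = 4Q/(πD²) = 4·0.552/(π·0.467²) = 3.223 m/s
Re = VD/ν = 3.223·0.467/2.18×10^-6 = 6.90×10^5 → turbulent
ε/D = 0.0017/467 = 3.64×10^-6
Haaland: f = 0.01239
h_f = f(L/D)V²/(2g) = 0.01239·(760/0.467)·3.223²/(2·9.81) = 10.67 m
Δp = ρg·h_f = 818.0·9.81·10.67 = 85.65 kPa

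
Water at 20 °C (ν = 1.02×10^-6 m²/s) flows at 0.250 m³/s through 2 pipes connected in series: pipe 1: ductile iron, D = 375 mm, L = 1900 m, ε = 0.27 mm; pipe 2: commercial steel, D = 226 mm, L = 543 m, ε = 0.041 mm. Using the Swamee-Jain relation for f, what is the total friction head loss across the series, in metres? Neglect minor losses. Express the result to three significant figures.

H ≈ 92.8 m

Pipe 1: V = 2.264 m/s, Re = 8.32×10^5, ε/D = 7.20×10^-4, f = 0.01872, h_1 = f(L/D)V²/2g = 24.77 m
Pipe 2: V = 6.232 m/s, Re = 1.38×10^6, ε/D = 1.81×10^-4, f = 0.01431, h_2 = f(L/D)V²/2g = 68.06 m
Series → Q common, losses add: H = Σh = 92.83 m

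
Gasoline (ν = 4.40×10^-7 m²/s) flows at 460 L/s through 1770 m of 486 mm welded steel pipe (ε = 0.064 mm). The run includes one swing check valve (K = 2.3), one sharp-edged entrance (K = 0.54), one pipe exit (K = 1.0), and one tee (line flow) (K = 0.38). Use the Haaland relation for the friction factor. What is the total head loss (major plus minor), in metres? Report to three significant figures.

V = 4Q/(πD²) = 2.480 m/s; V²/2g = 0.3134 m
Re = 2.74×10^6, ε/D = 1.32×10^-4 → f = 0.01311 (Haaland)
Major: h_f = f(L/D)·V²/2g = 0.01311·3642·0.3134 = 14.96 m
Minor: ΣK = 4.22; h_m = ΣK·V²/2g = 1.323 m
Total H_L = 14.96 + 1.323 = 16.29 m

H_L ≈ 16.3 m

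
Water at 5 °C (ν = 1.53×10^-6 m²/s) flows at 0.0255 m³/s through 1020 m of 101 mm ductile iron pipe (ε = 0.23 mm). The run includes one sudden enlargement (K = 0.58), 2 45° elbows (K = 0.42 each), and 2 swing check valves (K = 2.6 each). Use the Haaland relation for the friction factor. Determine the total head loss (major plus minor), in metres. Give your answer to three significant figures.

H_L ≈ 134 m

V = 4Q/(πD²) = 3.183 m/s; V²/2g = 0.5163 m
Re = 2.10×10^5, ε/D = 0.00228 → f = 0.02499 (Haaland)
Major: h_f = f(L/D)·V²/2g = 0.02499·10099·0.5163 = 130.3 m
Minor: ΣK = 6.62; h_m = ΣK·V²/2g = 3.418 m
Total H_L = 130.3 + 3.418 = 133.7 m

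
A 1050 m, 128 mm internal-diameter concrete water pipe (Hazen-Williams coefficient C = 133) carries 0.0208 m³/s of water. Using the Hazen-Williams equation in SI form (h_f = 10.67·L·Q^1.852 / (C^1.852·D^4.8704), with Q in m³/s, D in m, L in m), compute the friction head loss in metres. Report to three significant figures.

h_f ≈ 22.4 m

h_f = 10.67·1050·0.0208^1.852 / (133^1.852·0.128^4.8704) = 22.35 m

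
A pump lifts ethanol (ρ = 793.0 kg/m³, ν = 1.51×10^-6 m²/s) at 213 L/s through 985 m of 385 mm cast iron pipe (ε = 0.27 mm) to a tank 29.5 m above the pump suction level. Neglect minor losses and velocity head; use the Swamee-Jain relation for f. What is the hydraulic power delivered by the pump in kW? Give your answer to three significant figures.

V = 4Q/(πD²) = 1.830 m/s; Re = 4.67×10^5; ε/D = 7.01×10^-4; f = 0.01898
h_f = f(L/D)V²/2g = 8.286 m
Total head H = z + h_f = 29.5 + 8.286 = 37.79 m
P_hyd = ρgQH = 793.0·9.81·0.213·37.79 = 62.61 kW

P_hyd ≈ 62.6 kW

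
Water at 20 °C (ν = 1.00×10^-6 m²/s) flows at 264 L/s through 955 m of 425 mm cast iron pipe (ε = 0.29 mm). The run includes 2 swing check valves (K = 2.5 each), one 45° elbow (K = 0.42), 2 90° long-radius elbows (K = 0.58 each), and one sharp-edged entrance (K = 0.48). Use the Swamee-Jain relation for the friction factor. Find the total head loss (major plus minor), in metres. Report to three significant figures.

V = 4Q/(πD²) = 1.861 m/s; V²/2g = 0.1765 m
Re = 7.91×10^5, ε/D = 6.82×10^-4 → f = 0.01854 (Swamee-Jain)
Major: h_f = f(L/D)·V²/2g = 0.01854·2247·0.1765 = 7.353 m
Minor: ΣK = 7.06; h_m = ΣK·V²/2g = 1.246 m
Total H_L = 7.353 + 1.246 = 8.599 m

H_L ≈ 8.60 m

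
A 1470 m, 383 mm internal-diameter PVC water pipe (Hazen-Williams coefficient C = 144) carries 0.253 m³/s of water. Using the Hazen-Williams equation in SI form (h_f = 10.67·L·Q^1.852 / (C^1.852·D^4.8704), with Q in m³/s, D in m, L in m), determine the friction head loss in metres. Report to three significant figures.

h_f ≈ 13.3 m

h_f = 10.67·1470·0.253^1.852 / (144^1.852·0.383^4.8704) = 13.27 m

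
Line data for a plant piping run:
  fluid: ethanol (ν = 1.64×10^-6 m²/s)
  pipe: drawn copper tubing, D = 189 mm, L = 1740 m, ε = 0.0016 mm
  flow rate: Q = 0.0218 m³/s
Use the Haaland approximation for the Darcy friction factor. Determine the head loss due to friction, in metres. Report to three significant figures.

h_f ≈ 5.18 m

V = 4Q/(πD²) = 4·0.0218/(π·0.189²) = 0.7770 m/s
Re = VD/ν = 0.7770·0.189/1.64×10^-6 = 8.95×10^4 → turbulent
ε/D = 0.0016/189 = 8.47×10^-6
Haaland: f = 0.01827
h_f = f(L/D)V²/(2g) = 0.01827·(1740/0.189)·0.7770²/(2·9.81) = 5.176 m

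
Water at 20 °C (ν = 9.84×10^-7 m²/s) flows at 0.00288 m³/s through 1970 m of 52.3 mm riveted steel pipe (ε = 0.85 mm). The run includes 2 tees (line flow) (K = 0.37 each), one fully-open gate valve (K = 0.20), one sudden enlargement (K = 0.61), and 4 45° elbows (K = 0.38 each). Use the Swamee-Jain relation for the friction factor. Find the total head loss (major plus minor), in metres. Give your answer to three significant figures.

V = 4Q/(πD²) = 1.341 m/s; V²/2g = 0.09160 m
Re = 7.13×10^4, ε/D = 0.0163 → f = 0.04591 (Swamee-Jain)
Major: h_f = f(L/D)·V²/2g = 0.04591·37667·0.09160 = 158.4 m
Minor: ΣK = 3.07; h_m = ΣK·V²/2g = 0.2812 m
Total H_L = 158.4 + 0.2812 = 158.7 m

H_L ≈ 159 m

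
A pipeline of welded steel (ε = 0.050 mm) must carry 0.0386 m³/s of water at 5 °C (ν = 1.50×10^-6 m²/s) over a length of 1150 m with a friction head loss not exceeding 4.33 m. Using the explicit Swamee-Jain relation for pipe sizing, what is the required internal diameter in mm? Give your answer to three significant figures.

D ≈ 229 mm

Swamee-Jain (Type III): D = 0.66·[ε^1.25·(LQ²/(gh_f))^4.75 + ν·Q^9.4·(L/(gh_f))^5.2]^0.04
LQ²/(gh_f) = 0.04034; L/(gh_f) = 27.07
Term 1 = ε^1.25·(…)^4.75 = 1.00×10^-12; Term 2 = ν·Q^9.4·(…)^5.2 = 2.18×10^-12
D = 0.66·(1.00×10^-12 + 2.18×10^-12)^0.04 = 0.2289 m = 229 mm
Check: V = 0.938 m/s, Re = 1.43×10^5, f = 0.01806, h_f = 4.07 m ≈ 4.33 m ✓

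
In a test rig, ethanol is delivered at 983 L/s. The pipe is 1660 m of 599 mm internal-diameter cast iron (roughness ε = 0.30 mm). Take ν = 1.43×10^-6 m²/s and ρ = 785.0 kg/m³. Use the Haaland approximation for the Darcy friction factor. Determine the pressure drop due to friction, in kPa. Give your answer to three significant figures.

Δp ≈ 226 kPa

V = 4Q/(πD²) = 4·0.983/(π·0.599²) = 3.488 m/s
Re = VD/ν = 3.488·0.599/1.43×10^-6 = 1.46×10^6 → turbulent
ε/D = 0.30/599 = 5.01×10^-4
Haaland: f = 0.01704
h_f = f(L/D)V²/(2g) = 0.01704·(1660/0.599)·3.488²/(2·9.81) = 29.29 m
Δp = ρg·h_f = 785.0·9.81·29.29 = 225.6 kPa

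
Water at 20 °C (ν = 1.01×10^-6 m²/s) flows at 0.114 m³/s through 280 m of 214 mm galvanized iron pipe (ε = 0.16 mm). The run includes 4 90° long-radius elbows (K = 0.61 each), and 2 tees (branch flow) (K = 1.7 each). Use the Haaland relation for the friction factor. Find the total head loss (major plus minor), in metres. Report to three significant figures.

V = 4Q/(πD²) = 3.169 m/s; V²/2g = 0.5120 m
Re = 6.72×10^5, ε/D = 7.48×10^-4 → f = 0.01884 (Haaland)
Major: h_f = f(L/D)·V²/2g = 0.01884·1308·0.5120 = 12.62 m
Minor: ΣK = 5.84; h_m = ΣK·V²/2g = 2.990 m
Total H_L = 12.62 + 2.990 = 15.61 m

H_L ≈ 15.6 m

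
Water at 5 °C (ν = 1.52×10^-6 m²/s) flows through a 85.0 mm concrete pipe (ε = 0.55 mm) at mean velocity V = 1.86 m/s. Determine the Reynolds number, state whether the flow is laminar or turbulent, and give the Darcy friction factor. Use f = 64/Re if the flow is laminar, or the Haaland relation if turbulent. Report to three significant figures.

Re = VD/ν = 1.860·0.0850/1.52×10^-6 = 1.04×10^5
Re > 4000 → turbulent; ε/D = 0.00647
Haaland: f = 0.03365

Re ≈ 1.04×10^5; turbulent; f ≈ 0.0336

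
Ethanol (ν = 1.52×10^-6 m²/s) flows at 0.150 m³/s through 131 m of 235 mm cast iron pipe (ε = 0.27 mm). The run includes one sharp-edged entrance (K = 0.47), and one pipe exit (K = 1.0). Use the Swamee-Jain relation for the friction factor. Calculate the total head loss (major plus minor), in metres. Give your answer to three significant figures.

H_L ≈ 8.01 m

V = 4Q/(πD²) = 3.458 m/s; V²/2g = 0.6096 m
Re = 5.35×10^5, ε/D = 0.00115 → f = 0.02094 (Swamee-Jain)
Major: h_f = f(L/D)·V²/2g = 0.02094·557.4·0.6096 = 7.116 m
Minor: ΣK = 1.47; h_m = ΣK·V²/2g = 0.8961 m
Total H_L = 7.116 + 0.8961 = 8.012 m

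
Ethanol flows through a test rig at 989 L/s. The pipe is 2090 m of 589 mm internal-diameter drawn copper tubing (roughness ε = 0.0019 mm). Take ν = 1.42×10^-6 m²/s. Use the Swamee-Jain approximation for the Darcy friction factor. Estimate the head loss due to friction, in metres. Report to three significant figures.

h_f ≈ 26.1 m

V = 4Q/(πD²) = 4·0.989/(π·0.589²) = 3.630 m/s
Re = VD/ν = 3.630·0.589/1.42×10^-6 = 1.51×10^6 → turbulent
ε/D = 0.0019/589 = 3.23×10^-6
Swamee-Jain: f = 0.01095
h_f = f(L/D)V²/(2g) = 0.01095·(2090/0.589)·3.630²/(2·9.81) = 26.10 m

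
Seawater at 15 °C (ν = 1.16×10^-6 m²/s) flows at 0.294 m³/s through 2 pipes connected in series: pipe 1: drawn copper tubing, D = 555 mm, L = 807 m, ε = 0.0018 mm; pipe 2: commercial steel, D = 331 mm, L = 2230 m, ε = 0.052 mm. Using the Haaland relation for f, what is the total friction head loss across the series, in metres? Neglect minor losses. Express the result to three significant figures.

H ≈ 58.0 m

Pipe 1: V = 1.215 m/s, Re = 5.81×10^5, ε/D = 3.24×10^-6, f = 0.01276, h_1 = f(L/D)V²/2g = 1.396 m
Pipe 2: V = 3.417 m/s, Re = 9.75×10^5, ε/D = 1.57×10^-4, f = 0.01412, h_2 = f(L/D)V²/2g = 56.59 m
Series → Q common, losses add: H = Σh = 57.99 m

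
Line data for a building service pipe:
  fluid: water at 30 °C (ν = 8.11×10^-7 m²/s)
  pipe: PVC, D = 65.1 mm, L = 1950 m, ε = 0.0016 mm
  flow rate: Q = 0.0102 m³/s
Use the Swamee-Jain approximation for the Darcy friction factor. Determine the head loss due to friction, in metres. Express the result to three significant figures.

V = 4Q/(πD²) = 4·0.0102/(π·0.0651²) = 3.064 m/s
Re = VD/ν = 3.064·0.0651/8.11×10^-7 = 2.46×10^5 → turbulent
ε/D = 0.0016/65.1 = 2.46×10^-5
Swamee-Jain: f = 0.01518
h_f = f(L/D)V²/(2g) = 0.01518·(1950/0.0651)·3.064²/(2·9.81) = 217.6 m

h_f ≈ 218 m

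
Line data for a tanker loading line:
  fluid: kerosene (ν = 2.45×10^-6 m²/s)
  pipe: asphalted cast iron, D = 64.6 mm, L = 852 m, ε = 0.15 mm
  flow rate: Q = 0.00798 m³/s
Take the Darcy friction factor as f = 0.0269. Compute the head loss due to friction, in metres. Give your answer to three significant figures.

V = 4Q/(πD²) = 4·0.00798/(π·0.0646²) = 2.435 m/s
h_f = f(L/D)V²/(2g) = 0.02690·(852/0.0646)·2.435²/(2·9.81) = 107.2 m

h_f ≈ 107 m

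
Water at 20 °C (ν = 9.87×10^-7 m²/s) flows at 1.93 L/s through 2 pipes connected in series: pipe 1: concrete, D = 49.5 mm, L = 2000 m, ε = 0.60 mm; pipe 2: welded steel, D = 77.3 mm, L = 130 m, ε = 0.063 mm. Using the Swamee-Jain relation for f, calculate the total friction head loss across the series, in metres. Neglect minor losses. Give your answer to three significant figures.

Pipe 1: V = 1.003 m/s, Re = 5.03×10^4, ε/D = 0.0121, f = 0.04192, h_1 = f(L/D)V²/2g = 86.82 m
Pipe 2: V = 0.4113 m/s, Re = 3.22×10^4, ε/D = 8.15×10^-4, f = 0.02535, h_2 = f(L/D)V²/2g = 0.3675 m
Series → Q common, losses add: H = Σh = 87.19 m

H ≈ 87.2 m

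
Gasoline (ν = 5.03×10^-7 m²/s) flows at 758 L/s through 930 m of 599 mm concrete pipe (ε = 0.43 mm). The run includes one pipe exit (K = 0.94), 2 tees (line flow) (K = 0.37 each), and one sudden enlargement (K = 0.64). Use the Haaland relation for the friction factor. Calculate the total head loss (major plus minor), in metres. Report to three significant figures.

V = 4Q/(πD²) = 2.690 m/s; V²/2g = 0.3688 m
Re = 3.20×10^6, ε/D = 7.18×10^-4 → f = 0.01829 (Haaland)
Major: h_f = f(L/D)·V²/2g = 0.01829·1553·0.3688 = 10.47 m
Minor: ΣK = 2.32; h_m = ΣK·V²/2g = 0.8555 m
Total H_L = 10.47 + 0.8555 = 11.33 m

H_L ≈ 11.3 m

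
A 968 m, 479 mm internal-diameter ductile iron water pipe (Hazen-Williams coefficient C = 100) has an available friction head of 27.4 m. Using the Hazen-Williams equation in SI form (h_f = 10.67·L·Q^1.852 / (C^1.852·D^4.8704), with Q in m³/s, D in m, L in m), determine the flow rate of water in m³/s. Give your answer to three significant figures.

Rearranging: Q = [h_f·C^1.852·D^4.8704 / (10.67·L)]^(1/1.852)
Q = [27.4·100^1.852·0.479^4.8704 / (10.67·968)]^0.540 = 0.5865 m³/s

Q ≈ 0.586 m³/s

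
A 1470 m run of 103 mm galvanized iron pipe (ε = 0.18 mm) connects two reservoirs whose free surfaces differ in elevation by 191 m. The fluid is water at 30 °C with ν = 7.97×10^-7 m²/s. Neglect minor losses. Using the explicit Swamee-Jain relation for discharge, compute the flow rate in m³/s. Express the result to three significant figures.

Swamee-Jain (Type II): Q = -0.965·√(gD⁵h_f/L)·ln[ε/(3.7D) + √(3.17ν²L/(gD³h_f))]
√(gD⁵h_f/L) = √(9.81·0.103⁵·191/1470) = 0.003844
ε/(3.7D) = 4.72×10^-4; √(3.17ν²L/(gD³h_f)) = 3.80×10^-5
Q = -0.965·0.003844·ln(5.103×10^-4) = 0.02812 m³/s
Check: V = 3.37 m/s, Re = 4.36×10^5, f = 0.02319, h_f = 192 m ≈ 191 m ✓

Q ≈ 0.0281 m³/s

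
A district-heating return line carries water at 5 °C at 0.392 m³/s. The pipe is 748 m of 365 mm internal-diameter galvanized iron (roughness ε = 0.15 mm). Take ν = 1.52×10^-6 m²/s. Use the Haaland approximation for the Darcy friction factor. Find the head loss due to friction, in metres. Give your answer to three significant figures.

h_f ≈ 24.3 m

V = 4Q/(πD²) = 4·0.392/(π·0.365²) = 3.746 m/s
Re = VD/ν = 3.746·0.365/1.52×10^-6 = 9.00×10^5 → turbulent
ε/D = 0.15/365 = 4.11×10^-4
Haaland: f = 0.01658
h_f = f(L/D)V²/(2g) = 0.01658·(748/0.365)·3.746²/(2·9.81) = 24.31 m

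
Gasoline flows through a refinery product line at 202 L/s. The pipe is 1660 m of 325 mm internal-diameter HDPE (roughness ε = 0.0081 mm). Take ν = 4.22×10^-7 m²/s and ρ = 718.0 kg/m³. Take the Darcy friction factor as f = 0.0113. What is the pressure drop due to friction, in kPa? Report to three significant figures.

Δp ≈ 123 kPa

V = 4Q/(πD²) = 4·0.202/(π·0.325²) = 2.435 m/s
h_f = f(L/D)V²/(2g) = 0.01130·(1660/0.325)·2.435²/(2·9.81) = 17.44 m
Δp = ρg·h_f = 718.0·9.81·17.44 = 122.9 kPa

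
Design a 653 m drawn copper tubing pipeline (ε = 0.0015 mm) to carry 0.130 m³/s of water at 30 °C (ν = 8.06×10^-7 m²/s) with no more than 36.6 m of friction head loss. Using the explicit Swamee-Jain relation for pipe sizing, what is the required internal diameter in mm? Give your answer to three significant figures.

D ≈ 198 mm

Swamee-Jain (Type III): D = 0.66·[ε^1.25·(LQ²/(gh_f))^4.75 + ν·Q^9.4·(L/(gh_f))^5.2]^0.04
LQ²/(gh_f) = 0.03074; L/(gh_f) = 1.819
Term 1 = ε^1.25·(…)^4.75 = 3.44×10^-15; Term 2 = ν·Q^9.4·(…)^5.2 = 8.48×10^-14
D = 0.66·(3.44×10^-15 + 8.48×10^-14)^0.04 = 0.1983 m = 198 mm
Check: V = 4.21 m/s, Re = 1.04×10^6, f = 0.01173, h_f = 34.9 m ≈ 36.6 m ✓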